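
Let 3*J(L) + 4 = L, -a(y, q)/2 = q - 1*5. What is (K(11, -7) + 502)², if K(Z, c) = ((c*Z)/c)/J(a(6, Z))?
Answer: 63984001/256 ≈ 2.4994e+5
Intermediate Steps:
a(y, q) = 10 - 2*q (a(y, q) = -2*(q - 1*5) = -2*(q - 5) = -2*(-5 + q) = 10 - 2*q)
J(L) = -4/3 + L/3
K(Z, c) = Z/(2 - 2*Z/3) (K(Z, c) = ((c*Z)/c)/(-4/3 + (10 - 2*Z)/3) = ((Z*c)/c)/(-4/3 + (10/3 - 2*Z/3)) = Z/(2 - 2*Z/3))
(K(11, -7) + 502)² = (-3*11/(-6 + 2*11) + 502)² = (-3*11/(-6 + 22) + 502)² = (-3*11/16 + 502)² = (-3*11*1/16 + 502)² = (-33/16 + 502)² = (7999/16)² = 63984001/256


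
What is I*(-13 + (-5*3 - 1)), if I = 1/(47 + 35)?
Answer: -29/82 ≈ -0.35366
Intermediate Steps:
I = 1/82 ≈ 0.012195
I*(-13 + (-5*3 - 1)) = (-13 + (-5*3 - 1))/82 = (-13 + (-15 - 1))/82 = (-13 - 16)/82 = (1/82)*(-29) = -29/82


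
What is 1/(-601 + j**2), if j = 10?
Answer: -1/501 ≈ -0.0019960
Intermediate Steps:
1/(-601 + j**2) = 1/(-601 + 10**2) = 1/(-601 + 100) = 1/(-501) = -1/501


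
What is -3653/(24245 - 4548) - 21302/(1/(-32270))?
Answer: 13540023887727/19697 ≈ 6.8742e+8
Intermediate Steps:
-3653/(24245 - 4548) - 21302/(1/(-32270)) = -3653/19697 - 21302/(-1/32270) = -3653*1/19697 - 21302*(-32270) = -3653/19697 + 687415540 = 13540023887727/19697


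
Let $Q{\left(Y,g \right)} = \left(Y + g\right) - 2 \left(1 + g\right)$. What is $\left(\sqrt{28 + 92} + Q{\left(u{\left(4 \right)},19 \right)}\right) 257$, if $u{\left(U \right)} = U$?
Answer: $-4369 + 514 \sqrt{30} \approx -1553.7$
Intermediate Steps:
$Q{\left(Y,g \right)} = -2 + Y - g$ ($Q{\left(Y,g \right)} = \left(Y + g\right) - \left(2 + 2 g\right) = -2 + Y - g$)
$\left(\sqrt{28 + 92} + Q{\left(u{\left(4 \right)},19 \right)}\right) 257 = \left(\sqrt{28 + 92} - 17\right) 257 = \left(\sqrt{120} - 17\right) 257 = \left(2 \sqrt{30} - 17\right) 257 = \left(-17 + 2 \sqrt{30}\right) 257 = -4369 + 514 \sqrt{30}$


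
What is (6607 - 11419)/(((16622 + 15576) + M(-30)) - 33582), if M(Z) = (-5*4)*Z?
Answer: 1203/196 ≈ 6.1378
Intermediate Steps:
M(Z) = -20*Z
(6607 - 11419)/(((16622 + 15576) + M(-30)) - 33582) = (6607 - 11419)/(((16622 + 15576) - 20*(-30)) - 33582) = -4812/((32198 + 600) - 33582) = -4812/(32798 - 33582) = -4812/(-784) = -4812*(-1/784) = 1203/196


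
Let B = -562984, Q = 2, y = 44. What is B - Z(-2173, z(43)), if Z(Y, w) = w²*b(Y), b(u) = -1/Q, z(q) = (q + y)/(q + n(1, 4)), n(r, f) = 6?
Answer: -2703441599/4802 ≈ -5.6298e+5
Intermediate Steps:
z(q) = (44 + q)/(6 + q) (z(q) = (q + 44)/(q + 6) = (44 + q)/(6 + q))
b(u) = -½ (b(u) = -1/2 = -1*½ = -½)
Z(Y, w) = -w²/2 (Z(Y, w) = w²*(-½) = -w²/2)
B - Z(-2173, z(43)) = -562984 - (-1)*((44 + 43)/(6 + 43))²/2 = -562984 - (-1)*(87/49)²/2 = -562984 - (-1)*7569/(2*2401) = -562984 - 1*(-7569/4802) = -562984 + 7569/4802 = -2703441599/4802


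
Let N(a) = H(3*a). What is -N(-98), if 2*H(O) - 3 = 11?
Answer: -7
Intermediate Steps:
H(O) = 7 (H(O) = 3/2 + (1/2)*11 = 3/2 + 11/2 = 7)
N(a) = 7
-N(-98) = -1*7 = -7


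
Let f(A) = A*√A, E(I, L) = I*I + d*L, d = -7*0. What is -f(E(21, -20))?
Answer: -9261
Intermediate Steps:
d = 0 (d = -1*0 = 0)
E(I, L) = I² (E(I, L) = I*I + 0*L = I² + 0 = I²)
f(A) = A^(3/2)
-f(E(21, -20)) = -(21²)^(3/2) = -441^(3/2) = -1*9261 = -9261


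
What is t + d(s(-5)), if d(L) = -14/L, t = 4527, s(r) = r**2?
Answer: 113161/25 ≈ 4526.4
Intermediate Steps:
t + d(s(-5)) = 4527 - 14/((-5)**2) = 4527 - 14/25 = 113161/25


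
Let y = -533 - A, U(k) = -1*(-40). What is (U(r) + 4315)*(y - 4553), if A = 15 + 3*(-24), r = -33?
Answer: -21901295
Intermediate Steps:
A = -57 (A = 15 - 72 = -57)
U(k) = 40
y = -476 (y = -533 - 1*(-57) = -533 + 57 = -476)
(U(r) + 4315)*(y - 4553) = (40 + 4315)*(-476 - 4553) = 4355*(-5029) = -21901295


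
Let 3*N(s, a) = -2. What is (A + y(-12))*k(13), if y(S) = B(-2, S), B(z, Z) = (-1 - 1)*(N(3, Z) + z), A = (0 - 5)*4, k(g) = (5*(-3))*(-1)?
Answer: -220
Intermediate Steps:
k(g) = 15 (k(g) = -15*(-1) = 15)
N(s, a) = -2/3 (N(s, a) = (1/3)*(-2) = -2/3)
A = -20 (A = -5*4 = -20)
B(z, Z) = 4/3 - 2*z (B(z, Z) = (-1 - 1)*(-2/3 + z) = -2*(-2/3 + z) = 4/3 - 2*z)
y(S) = 16/3 (y(S) = 4/3 - 2*(-2) = 4/3 + 4 = 16/3)
(A + y(-12))*k(13) = (-20 + 16/3)*15 = -44/3*15 = -220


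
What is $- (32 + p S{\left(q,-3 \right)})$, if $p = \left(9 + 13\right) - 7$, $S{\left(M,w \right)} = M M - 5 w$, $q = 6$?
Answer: $-797$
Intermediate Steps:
$S{\left(M,w \right)} = M^{2} - 5 w$
$p = 15$ ($p = 22 - 7 = 15$)
$- (32 + p S{\left(q,-3 \right)}) = - (32 + 15 \left(6^{2} - -15\right)) = - (32 + 15 \left(36 + 15\right)) = - (32 + 15 \cdot 51) = - (32 + 765) = \left(-1\right) 797 = -797$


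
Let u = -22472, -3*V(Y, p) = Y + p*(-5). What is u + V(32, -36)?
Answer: -67628/3 ≈ -22543.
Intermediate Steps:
V(Y, p) = -Y/3 + 5*p/3 (V(Y, p) = -(Y + p*(-5))/3 = -(Y - 5*p)/3 = -Y/3 + 5*p/3)
u + V(32, -36) = -22472 + (-⅓*32 + (5/3)*(-36)) = -22472 + (-32/3 - 60) = -22472 - 212/3 = -67628/3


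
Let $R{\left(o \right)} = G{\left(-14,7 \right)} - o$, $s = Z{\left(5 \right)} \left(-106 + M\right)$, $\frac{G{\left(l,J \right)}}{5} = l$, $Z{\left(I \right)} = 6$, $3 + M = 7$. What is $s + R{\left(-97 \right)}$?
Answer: $-585$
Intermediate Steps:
$M = 4$ ($M = -3 + 7 = 4$)
$G{\left(l,J \right)} = 5 l$
$s = -612$ ($s = 6 \left(-106 + 4\right) = 6 \left(-102\right) = -612$)
$R{\left(o \right)} = -70 - o$ ($R{\left(o \right)} = 5 \left(-14\right) - o = -70 - o$)
$s + R{\left(-97 \right)} = -612 - -27 = -612 + \left(-70 + 97\right) = -612 + 27 = -585$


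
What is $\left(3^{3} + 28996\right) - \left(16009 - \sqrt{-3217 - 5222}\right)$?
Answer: $13014 + i \sqrt{8439} \approx 13014.0 + 91.864 i$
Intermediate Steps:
$\left(3^{3} + 28996\right) - \left(16009 - \sqrt{-3217 - 5222}\right) = \left(27 + 28996\right) - \left(16009 - \sqrt{-8439}\right) = 29023 - \left(16009 - i \sqrt{8439}\right) = 13014 + i \sqrt{8439}$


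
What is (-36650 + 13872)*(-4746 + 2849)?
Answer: 43209866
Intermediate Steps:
(-36650 + 13872)*(-4746 + 2849) = -22778*(-1897) = 43209866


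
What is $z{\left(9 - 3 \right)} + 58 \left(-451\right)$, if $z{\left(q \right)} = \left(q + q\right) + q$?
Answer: $-26140$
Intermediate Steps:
$z{\left(q \right)} = 3 q$ ($z{\left(q \right)} = 2 q + q = 3 q$)
$z{\left(9 - 3 \right)} + 58 \left(-451\right) = 3 \left(9 - 3\right) + 58 \left(-451\right) = 3 \cdot 6 - 26158 = 18 - 26158 = -26140$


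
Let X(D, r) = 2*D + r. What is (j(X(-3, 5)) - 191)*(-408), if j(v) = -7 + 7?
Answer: 77928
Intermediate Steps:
X(D, r) = r + 2*D
j(v) = 0
(j(X(-3, 5)) - 191)*(-408) = (0 - 191)*(-408) = -191*(-408) = 77928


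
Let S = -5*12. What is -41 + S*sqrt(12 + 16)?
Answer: -41 - 120*sqrt(7) ≈ -358.49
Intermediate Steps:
S = -60
-41 + S*sqrt(12 + 16) = -41 - 60*sqrt(12 + 16) = -41 - 120*sqrt(7)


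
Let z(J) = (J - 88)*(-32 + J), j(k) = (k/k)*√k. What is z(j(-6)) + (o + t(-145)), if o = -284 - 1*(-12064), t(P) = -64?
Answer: 14526 - 120*I*√6 ≈ 14526.0 - 293.94*I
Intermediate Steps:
o = 11780 (o = -284 + 12064 = 11780)
j(k) = √k (j(k) = 1*√k = √k)
z(J) = (-88 + J)*(-32 + J)
z(j(-6)) + (o + t(-145)) = (2816 + (√(-6))² - 120*I*√6) + (11780 - 64) = (2816 + (I*√6)² - 120*I*√6) + 11716 = (2816 - 6 - 120*I*√6) + 11716 = (2810 - 120*I*√6) + 11716 = 14526 - 120*I*√6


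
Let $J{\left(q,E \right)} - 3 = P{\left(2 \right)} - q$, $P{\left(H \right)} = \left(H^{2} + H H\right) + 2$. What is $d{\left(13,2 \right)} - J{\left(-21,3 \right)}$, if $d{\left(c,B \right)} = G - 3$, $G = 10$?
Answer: $-27$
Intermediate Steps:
$P{\left(H \right)} = 2 + 2 H^{2}$ ($P{\left(H \right)} = \left(H^{2} + H^{2}\right) + 2 = 2 H^{2} + 2 = 2 + 2 H^{2}$)
$d{\left(c,B \right)} = 7$ ($d{\left(c,B \right)} = 10 - 3 = 7$)
$J{\left(q,E \right)} = 13 - q$ ($J{\left(q,E \right)} = 3 - \left(-2 - 8 + q\right) = 3 - \left(-10 + q\right) = 13 - q$)
$d{\left(13,2 \right)} - J{\left(-21,3 \right)} = 7 - \left(13 - -21\right) = 7 - \left(13 + 21\right) = 7 - 34 = -27$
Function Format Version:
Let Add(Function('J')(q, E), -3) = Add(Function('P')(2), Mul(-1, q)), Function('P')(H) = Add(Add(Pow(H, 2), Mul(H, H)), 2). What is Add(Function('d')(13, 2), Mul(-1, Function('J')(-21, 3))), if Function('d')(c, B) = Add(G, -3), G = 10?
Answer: -27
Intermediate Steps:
Function('P')(H) = Add(2, Mul(2, Pow(H, 2))) (Function('P')(H) = Add(Add(Pow(H, 2), Pow(H, 2)), 2) = Add(Mul(2, Pow(H, 2)), 2) = Add(2, Mul(2, Pow(H, 2))))
Function('d')(c, B) = 7 (Function('d')(c, B) = Add(10, -3) = 7)
Function('J')(q, E) = Add(13, Mul(-1, q)) (Function('J')(q, E) = Add(3, Add(Add(2, Mul(2, Pow(2, 2))), Mul(-1, q))) = Add(3, Add(Add(2, Mul(2, 4)), Mul(-1, q))) = Add(3, Add(Add(2, 8), Mul(-1, q))) = Add(3, Add(10, Mul(-1, q))) = Add(13, Mul(-1, q)))
Add(Function('d')(13, 2), Mul(-1, Function('J')(-21, 3))) = Add(7, Mul(-1, Add(13, Mul(-1, -21)))) = Add(7, Mul(-1, Add(13, 21))) = Add(7, Mul(-1, 34)) = Add(7, -34) = -27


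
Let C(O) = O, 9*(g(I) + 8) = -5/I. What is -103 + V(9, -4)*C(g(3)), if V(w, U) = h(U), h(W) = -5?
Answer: -1676/27 ≈ -62.074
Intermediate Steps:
V(w, U) = -5
g(I) = -8 - 5/(9*I) (g(I) = -8 + (-5/I)/9 = -8 - 5/(9*I))
-103 + V(9, -4)*C(g(3)) = -103 - 5*(-8 - 5/9/3) = -103 - 5*(-8 - 5/9*⅓) = -103 - 5*(-8 - 5/27) = -103 - 5*(-221/27) = -103 + 1105/27 = -1676/27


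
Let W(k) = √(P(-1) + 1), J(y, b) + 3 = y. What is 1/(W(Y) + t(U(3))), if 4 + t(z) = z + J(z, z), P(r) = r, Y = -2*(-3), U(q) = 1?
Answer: -⅕ ≈ -0.20000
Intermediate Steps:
J(y, b) = -3 + y
Y = 6
t(z) = -7 + 2*z (t(z) = -4 + (z + (-3 + z)) = -4 + (-3 + 2*z) = -7 + 2*z)
W(k) = 0 (W(k) = √(-1 + 1) = √0 = 0)
1/(W(Y) + t(U(3))) = 1/(0 + (-7 + 2*1)) = 1/(0 + (-7 + 2)) = 1/(0 - 5) = 1/(-5) = -⅕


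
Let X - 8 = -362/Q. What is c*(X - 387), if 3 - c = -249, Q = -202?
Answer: -9600696/101 ≈ -95056.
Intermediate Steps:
c = 252 (c = 3 - 1*(-249) = 3 + 249 = 252)
X = 989/101 (X = 8 - 362/(-202) = 8 - 362*(-1/202) = 8 + 181/101 = 989/101 ≈ 9.7921)
c*(X - 387) = 252*(989/101 - 387) = 252*(-38098/101) = -9600696/101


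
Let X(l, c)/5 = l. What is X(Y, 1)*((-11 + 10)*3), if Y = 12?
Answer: -180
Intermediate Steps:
X(l, c) = 5*l
X(Y, 1)*((-11 + 10)*3) = (5*12)*((-11 + 10)*3) = 60*(-1*3) = 60*(-3) = -180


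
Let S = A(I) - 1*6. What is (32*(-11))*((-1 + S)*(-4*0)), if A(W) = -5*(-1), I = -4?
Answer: 0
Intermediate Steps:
A(W) = 5
S = -1 (S = 5 - 1*6 = 5 - 6 = -1)
(32*(-11))*((-1 + S)*(-4*0)) = (32*(-11))*((-1 - 1)*(-4*0)) = -(-704)*0 = -352*0 = 0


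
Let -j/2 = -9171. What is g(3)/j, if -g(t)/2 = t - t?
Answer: 0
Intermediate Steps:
j = 18342 (j = -2*(-9171) = 18342)
g(t) = 0 (g(t) = -2*(t - t) = -2*0 = 0)
g(3)/j = 0/18342 = 0*(1/18342) = 0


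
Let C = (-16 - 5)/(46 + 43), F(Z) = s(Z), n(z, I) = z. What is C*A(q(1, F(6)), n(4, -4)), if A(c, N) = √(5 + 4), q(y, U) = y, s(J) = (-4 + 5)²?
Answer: -63/89 ≈ -0.70786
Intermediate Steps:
s(J) = 1 (s(J) = 1² = 1)
F(Z) = 1
A(c, N) = 3 (A(c, N) = √9 = 3)
C = -21/89 ≈ -0.23595
C*A(q(1, F(6)), n(4, -4)) = -21/89*3 = -63/89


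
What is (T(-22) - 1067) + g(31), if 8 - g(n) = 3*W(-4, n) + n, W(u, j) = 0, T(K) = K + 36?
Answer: -1076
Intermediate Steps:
T(K) = 36 + K
g(n) = 8 - n (g(n) = 8 - (3*0 + n) = 8 - (0 + n) = 8 - n)
(T(-22) - 1067) + g(31) = ((36 - 22) - 1067) + (8 - 1*31) = (14 - 1067) + (8 - 31) = -1053 - 23 = -1076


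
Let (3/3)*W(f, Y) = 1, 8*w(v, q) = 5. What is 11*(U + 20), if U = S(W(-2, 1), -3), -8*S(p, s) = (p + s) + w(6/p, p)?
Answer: 14201/64 ≈ 221.89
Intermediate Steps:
w(v, q) = 5/8 (w(v, q) = (⅛)*5 = 5/8)
W(f, Y) = 1
S(p, s) = -5/64 - p/8 - s/8 (S(p, s) = -((p + s) + 5/8)/8 = -(5/8 + p + s)/8 = -5/64 - p/8 - s/8)
U = 11/64 (U = -5/64 - ⅛*1 - ⅛*(-3) = -5/64 - ⅛ + 3/8 = 11/64 ≈ 0.17188)
11*(U + 20) = 11*(11/64 + 20) = 11*(1291/64) = 14201/64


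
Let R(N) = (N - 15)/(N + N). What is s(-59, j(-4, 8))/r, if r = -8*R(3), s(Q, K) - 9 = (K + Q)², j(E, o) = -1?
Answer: 3609/16 ≈ 225.56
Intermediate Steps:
R(N) = (-15 + N)/(2*N) (R(N) = (-15 + N)/((2*N)) = (-15 + N)*(1/(2*N)) = (-15 + N)/(2*N))
s(Q, K) = 9 + (K + Q)²
r = 16 (r = -4*(-15 + 3)/3 = -4*(-12)/3 = -8*(-2) = 16)
s(-59, j(-4, 8))/r = (9 + (-1 - 59)²)/16 = (9 + (-60)²)*(1/16) = (9 + 3600)*(1/16) = 3609*(1/16) = 3609/16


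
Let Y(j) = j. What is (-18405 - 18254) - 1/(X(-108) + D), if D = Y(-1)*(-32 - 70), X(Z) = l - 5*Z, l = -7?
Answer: -23278466/635 ≈ -36659.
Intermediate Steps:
X(Z) = -7 - 5*Z
D = 102 (D = -(-32 - 70) = -1*(-102) = 102)
(-18405 - 18254) - 1/(X(-108) + D) = (-18405 - 18254) - 1/((-7 - 5*(-108)) + 102) = -36659 - 1/((-7 + 540) + 102) = -36659 - 1/(533 + 102) = -36659 - 1/635 = -23278466/635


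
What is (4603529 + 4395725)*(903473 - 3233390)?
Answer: -20967514881918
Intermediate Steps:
(4603529 + 4395725)*(903473 - 3233390) = 8999254*(-2329917) = -20967514881918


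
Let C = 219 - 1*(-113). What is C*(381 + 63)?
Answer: 147408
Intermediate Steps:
C = 332 (C = 219 + 113 = 332)
C*(381 + 63) = 332*(381 + 63) = 332*444 = 147408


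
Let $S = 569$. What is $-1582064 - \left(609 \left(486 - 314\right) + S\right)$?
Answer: $-1687381$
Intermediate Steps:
$-1582064 - \left(609 \left(486 - 314\right) + S\right) = -1582064 - \left(609 \left(486 - 314\right) + 569\right) = -1582064 - \left(609 \cdot 172 + 569\right) = -1582064 - \left(104748 + 569\right) = -1582064 - 105317 = -1687381$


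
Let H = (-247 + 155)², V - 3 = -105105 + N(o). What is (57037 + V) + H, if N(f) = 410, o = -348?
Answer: -39191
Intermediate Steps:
V = -104692 (V = 3 + (-105105 + 410) = 3 - 104695 = -104692)
H = 8464 (H = (-92)² = 8464)
(57037 + V) + H = (57037 - 104692) + 8464 = -47655 + 8464 = -39191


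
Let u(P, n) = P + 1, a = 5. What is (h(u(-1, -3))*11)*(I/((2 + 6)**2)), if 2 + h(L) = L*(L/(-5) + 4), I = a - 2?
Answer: -33/32 ≈ -1.0313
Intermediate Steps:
I = 3 (I = 5 - 2 = 3)
u(P, n) = 1 + P
h(L) = -2 + L*(4 - L/5) (h(L) = -2 + L*(L/(-5) + 4) = -2 + L*(L*(-1/5) + 4) = -2 + L*(-L/5 + 4) = -2 + L*(4 - L/5))
(h(u(-1, -3))*11)*(I/((2 + 6)**2)) = ((-2 + 4*(1 - 1) - (1 - 1)**2/5)*11)*(3/((2 + 6)**2)) = ((-2 + 4*0 - 1/5*0**2)*11)*(3/(8**2)) = ((-2 + 0 - 1/5*0)*11)*(3/64) = ((-2 + 0 + 0)*11)*(3*(1/64)) = -2*11*(3/64) = -22*3/64 = -33/32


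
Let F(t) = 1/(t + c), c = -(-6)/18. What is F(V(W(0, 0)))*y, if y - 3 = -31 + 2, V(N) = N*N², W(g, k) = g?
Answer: -78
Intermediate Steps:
c = ⅓ (c = -(-6)/18 = -1*(-⅓) = ⅓ ≈ 0.33333)
V(N) = N³
F(t) = 1/(⅓ + t) (F(t) = 1/(t + ⅓) = 1/(⅓ + t))
y = -26 (y = 3 + (-31 + 2) = 3 - 29 = -26)
F(V(W(0, 0)))*y = (3/(1 + 3*0³))*(-26) = (3/(1 + 3*0))*(-26) = (3/(1 + 0))*(-26) = (3/1)*(-26) = (3*1)*(-26) = 3*(-26) = -78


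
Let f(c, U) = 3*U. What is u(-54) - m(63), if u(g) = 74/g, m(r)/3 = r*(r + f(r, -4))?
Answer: -260290/27 ≈ -9640.4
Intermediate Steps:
m(r) = 3*r*(-12 + r) (m(r) = 3*(r*(r + 3*(-4))) = 3*(r*(r - 12)) = 3*(r*(-12 + r)) = 3*r*(-12 + r))
u(-54) - m(63) = 74/(-54) - 3*63*(-12 + 63) = 74*(-1/54) - 3*63*51 = -37/27 - 1*9639 = -37/27 - 9639 = -260290/27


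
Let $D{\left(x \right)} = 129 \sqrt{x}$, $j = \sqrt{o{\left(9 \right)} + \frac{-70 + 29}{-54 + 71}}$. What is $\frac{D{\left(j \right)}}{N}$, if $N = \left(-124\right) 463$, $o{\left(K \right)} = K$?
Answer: $- \frac{129 \sqrt[4]{7} \cdot 17^{\frac{3}{4}}}{488002} \approx -0.0035998$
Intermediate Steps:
$j = \frac{4 \sqrt{119}}{17}$ ($j = \sqrt{9 + \frac{-70 + 29}{-54 + 71}} = \sqrt{9 - \frac{41}{17}} = \sqrt{\frac{112}{17}} = \frac{4 \sqrt{119}}{17} \approx 2.5668$)
$N = -57412$
$\frac{D{\left(j \right)}}{N} = \frac{129 \sqrt{\frac{4 \sqrt{119}}{17}}}{-57412} = 129 \frac{2 \sqrt[4]{7} \cdot 17^{\frac{3}{4}}}{17} \left(- \frac{1}{57412}\right) = \frac{258 \sqrt[4]{7} \cdot 17^{\frac{3}{4}}}{17} \left(- \frac{1}{57412}\right) = - \frac{129 \sqrt[4]{7} \cdot 17^{\frac{3}{4}}}{488002}$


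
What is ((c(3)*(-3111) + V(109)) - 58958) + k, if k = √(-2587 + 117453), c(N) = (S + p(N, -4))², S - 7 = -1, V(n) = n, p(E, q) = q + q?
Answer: -71293 + √114866 ≈ -70954.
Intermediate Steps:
p(E, q) = 2*q
S = 6 (S = 7 - 1 = 6)
c(N) = 4 (c(N) = (6 + 2*(-4))² = (6 - 8)² = (-2)² = 4)
k = √114866 ≈ 338.92
((c(3)*(-3111) + V(109)) - 58958) + k = ((4*(-3111) + 109) - 58958) + √114866 = ((-12444 + 109) - 58958) + √114866 = (-12335 - 58958) + √114866 = -71293 + √114866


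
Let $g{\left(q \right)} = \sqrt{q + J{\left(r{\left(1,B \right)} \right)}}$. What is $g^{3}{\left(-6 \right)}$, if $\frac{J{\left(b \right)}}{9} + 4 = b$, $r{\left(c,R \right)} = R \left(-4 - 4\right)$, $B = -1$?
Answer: $30 \sqrt{30} \approx 164.32$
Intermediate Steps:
$r{\left(c,R \right)} = - 8 R$ ($r{\left(c,R \right)} = R \left(-8\right) = - 8 R$)
$J{\left(b \right)} = -36 + 9 b$
$g{\left(q \right)} = \sqrt{36 + q}$ ($g{\left(q \right)} = \sqrt{q - \left(36 - 9 \left(\left(-8\right) \left(-1\right)\right)\right)} = \sqrt{q + \left(-36 + 9 \cdot 8\right)} = \sqrt{q + \left(-36 + 72\right)} = \sqrt{q + 36} = \sqrt{36 + q}$)
$g^{3}{\left(-6 \right)} = \left(\sqrt{36 - 6}\right)^{3} = \left(\sqrt{30}\right)^{3} = 30 \sqrt{30}$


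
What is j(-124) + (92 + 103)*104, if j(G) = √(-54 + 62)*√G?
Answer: 20280 + 4*I*√62 ≈ 20280.0 + 31.496*I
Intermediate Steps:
j(G) = 2*√2*√G (j(G) = √8*√G = (2*√2)*√G = 2*√2*√G)
j(-124) + (92 + 103)*104 = 2*√2*√(-124) + (92 + 103)*104 = 2*√2*(2*I*√31) + 195*104 = 4*I*√62 + 20280 = 20280 + 4*I*√62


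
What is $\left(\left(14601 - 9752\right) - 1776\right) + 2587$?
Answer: $5660$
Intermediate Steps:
$\left(\left(14601 - 9752\right) - 1776\right) + 2587 = \left(4849 - 1776\right) + 2587 = 3073 + 2587 = 5660$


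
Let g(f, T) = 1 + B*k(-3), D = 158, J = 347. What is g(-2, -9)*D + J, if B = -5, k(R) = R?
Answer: 2875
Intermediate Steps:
g(f, T) = 16 (g(f, T) = 1 - 5*(-3) = 1 + 15 = 16)
g(-2, -9)*D + J = 16*158 + 347 = 2528 + 347 = 2875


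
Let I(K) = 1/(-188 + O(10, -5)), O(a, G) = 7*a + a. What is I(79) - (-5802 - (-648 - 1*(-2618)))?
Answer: 839375/108 ≈ 7772.0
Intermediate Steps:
O(a, G) = 8*a
I(K) = -1/108 (I(K) = 1/(-188 + 8*10) = 1/(-188 + 80) = 1/(-108) = -1/108)
I(79) - (-5802 - (-648 - 1*(-2618))) = -1/108 - (-5802 - (-648 - 1*(-2618))) = -1/108 - (-5802 - (-648 + 2618)) = -1/108 - (-5802 - 1*1970) = -1/108 - (-5802 - 1970) = -1/108 - 1*(-7772) = -1/108 + 7772 = 839375/108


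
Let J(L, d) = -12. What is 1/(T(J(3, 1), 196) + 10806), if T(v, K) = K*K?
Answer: 1/49222 ≈ 2.0316e-5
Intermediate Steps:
T(v, K) = K²
1/(T(J(3, 1), 196) + 10806) = 1/(196² + 10806) = 1/(38416 + 10806) = 1/49222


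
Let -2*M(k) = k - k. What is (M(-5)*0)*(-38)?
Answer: 0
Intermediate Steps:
M(k) = 0 (M(k) = -(k - k)/2 = -½*0 = 0)
(M(-5)*0)*(-38) = (0*0)*(-38) = 0*(-38) = 0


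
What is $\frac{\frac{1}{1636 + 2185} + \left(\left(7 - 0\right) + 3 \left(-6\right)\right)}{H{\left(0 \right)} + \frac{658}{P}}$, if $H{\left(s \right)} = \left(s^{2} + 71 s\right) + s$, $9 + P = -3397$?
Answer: $\frac{71577090}{1257109} \approx 56.938$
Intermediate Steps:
$P = -3406$ ($P = -9 - 3397 = -3406$)
$H{\left(s \right)} = s^{2} + 72 s$
$\frac{\frac{1}{1636 + 2185} + \left(\left(7 - 0\right) + 3 \left(-6\right)\right)}{H{\left(0 \right)} + \frac{658}{P}} = \frac{\frac{1}{1636 + 2185} + \left(\left(7 - 0\right) + 3 \left(-6\right)\right)}{0 \left(72 + 0\right) + \frac{658}{-3406}} = \frac{\frac{1}{3821} + \left(\left(7 + 0\right) - 18\right)}{0 \cdot 72 + 658 \left(- \frac{1}{3406}\right)} = \frac{\frac{1}{3821} + \left(7 - 18\right)}{0 - \frac{329}{1703}} = \frac{\frac{1}{3821} - 11}{- \frac{329}{1703}} = \left(- \frac{42030}{3821}\right) \left(- \frac{1703}{329}\right) = \frac{71577090}{1257109}$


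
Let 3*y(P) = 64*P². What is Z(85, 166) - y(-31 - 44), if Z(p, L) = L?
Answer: -119834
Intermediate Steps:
y(P) = 64*P²/3 (y(P) = (64*P²)/3 = 64*P²/3)
Z(85, 166) - y(-31 - 44) = 166 - 64*(-31 - 44)²/3 = 166 - 64*(-75)²/3 = 166 - 64*5625/3 = 166 - 1*120000 = 166 - 120000 = -119834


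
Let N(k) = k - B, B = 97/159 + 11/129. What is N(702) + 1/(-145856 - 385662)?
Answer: 2548533129923/3633988566 ≈ 701.30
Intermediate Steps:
B = 4754/6837 (B = 97*(1/159) + 11*(1/129) = 97/159 + 11/129 = 4754/6837 ≈ 0.69533)
N(k) = -4754/6837 + k (N(k) = k - 1*4754/6837 = k - 4754/6837 = -4754/6837 + k)
N(702) + 1/(-145856 - 385662) = (-4754/6837 + 702) + 1/(-145856 - 385662) = 4794820/6837 + 1/(-531518) = 4794820/6837 - 1/531518 = 2548533129923/3633988566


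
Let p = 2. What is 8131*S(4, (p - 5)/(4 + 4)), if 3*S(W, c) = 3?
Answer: 8131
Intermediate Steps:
S(W, c) = 1 (S(W, c) = (⅓)*3 = 1)
8131*S(4, (p - 5)/(4 + 4)) = 8131*1 = 8131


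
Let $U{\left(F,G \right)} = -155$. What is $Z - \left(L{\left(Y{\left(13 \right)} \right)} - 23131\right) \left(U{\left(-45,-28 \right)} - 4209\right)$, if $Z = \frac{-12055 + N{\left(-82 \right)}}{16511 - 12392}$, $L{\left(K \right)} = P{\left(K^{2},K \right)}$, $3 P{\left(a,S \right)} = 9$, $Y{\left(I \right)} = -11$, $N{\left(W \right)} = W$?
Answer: $- \frac{415733120585}{4119} \approx -1.0093 \cdot 10^{8}$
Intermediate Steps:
$P{\left(a,S \right)} = 3$ ($P{\left(a,S \right)} = \frac{1}{3} \cdot 9 = 3$)
$L{\left(K \right)} = 3$
$Z = - \frac{12137}{4119}$ ($Z = \frac{-12055 - 82}{16511 - 12392} = - \frac{12137}{4119} \approx -2.9466$)
$Z - \left(L{\left(Y{\left(13 \right)} \right)} - 23131\right) \left(U{\left(-45,-28 \right)} - 4209\right) = - \frac{12137}{4119} - \left(3 - 23131\right) \left(-155 - 4209\right) = - \frac{12137}{4119} - \left(-23128\right) \left(-4364\right) = - \frac{12137}{4119} - 100930592 = - \frac{415733120585}{4119}$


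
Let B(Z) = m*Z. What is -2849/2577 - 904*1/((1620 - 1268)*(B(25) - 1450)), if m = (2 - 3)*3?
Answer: -190876699/172916700 ≈ -1.1039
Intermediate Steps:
m = -3 (m = -1*3 = -3)
B(Z) = -3*Z
-2849/2577 - 904*1/((1620 - 1268)*(B(25) - 1450)) = -2849/2577 - 904*1/((1620 - 1268)*(-3*25 - 1450)) = -2849*1/2577 - 904*1/(352*(-75 - 1450)) = -2849/2577 - 904/(352*(-1525)) = -2849/2577 - 904/(-536800) = -2849/2577 - 904*(-1/536800) = -2849/2577 + 113/67100 = -190876699/172916700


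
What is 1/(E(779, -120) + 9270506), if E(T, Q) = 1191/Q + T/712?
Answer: 1780/16501484961 ≈ 1.0787e-7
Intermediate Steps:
E(T, Q) = 1191/Q + T/712 (E(T, Q) = 1191/Q + T*(1/712) = 1191/Q + T/712)
1/(E(779, -120) + 9270506) = 1/((1191/(-120) + (1/712)*779) + 9270506) = 1/((1191*(-1/120) + 779/712) + 9270506) = 1/((-397/40 + 779/712) + 9270506) = 1/(-15719/1780 + 9270506) = 1/(16501484961/1780) = 1780/16501484961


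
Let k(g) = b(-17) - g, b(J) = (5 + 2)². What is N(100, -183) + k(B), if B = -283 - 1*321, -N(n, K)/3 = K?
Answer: 1202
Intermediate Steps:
N(n, K) = -3*K
B = -604 (B = -283 - 321 = -604)
b(J) = 49 (b(J) = 7² = 49)
k(g) = 49 - g
N(100, -183) + k(B) = -3*(-183) + (49 - 1*(-604)) = 549 + (49 + 604) = 549 + 653 = 1202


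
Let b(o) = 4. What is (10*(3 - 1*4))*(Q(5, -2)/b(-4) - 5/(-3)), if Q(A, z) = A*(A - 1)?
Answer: -200/3 ≈ -66.667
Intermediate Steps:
Q(A, z) = A*(-1 + A)
(10*(3 - 1*4))*(Q(5, -2)/b(-4) - 5/(-3)) = (10*(3 - 1*4))*((5*(-1 + 5))/4 - 5/(-3)) = (10*(3 - 4))*((5*4)*(¼) - 5*(-⅓)) = (10*(-1))*(20*(¼) + 5/3) = -10*(5 + 5/3) = -10*20/3 = -200/3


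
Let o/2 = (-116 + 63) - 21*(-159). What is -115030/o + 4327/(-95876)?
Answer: -2764263331/157524268 ≈ -17.548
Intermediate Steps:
o = 6572 (o = 2*((-116 + 63) - 21*(-159)) = 2*(-53 + 3339) = 2*3286 = 6572)
-115030/o + 4327/(-95876) = -115030/6572 + 4327/(-95876) = -115030*1/6572 + 4327*(-1/95876) = -57515/3286 - 4327/95876 = -2764263331/157524268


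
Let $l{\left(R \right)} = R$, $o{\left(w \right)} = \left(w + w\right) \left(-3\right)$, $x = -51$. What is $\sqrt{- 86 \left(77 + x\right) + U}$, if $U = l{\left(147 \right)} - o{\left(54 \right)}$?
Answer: $i \sqrt{1765} \approx 42.012 i$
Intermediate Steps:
$o{\left(w \right)} = - 6 w$ ($o{\left(w \right)} = 2 w \left(-3\right) = - 6 w$)
$U = 471$ ($U = 147 - \left(-6\right) 54 = 147 - -324 = 147 + 324 = 471$)
$\sqrt{- 86 \left(77 + x\right) + U} = \sqrt{- 86 \left(77 - 51\right) + 471} = \sqrt{\left(-86\right) 26 + 471} = \sqrt{-2236 + 471} = \sqrt{-1765} = i \sqrt{1765}$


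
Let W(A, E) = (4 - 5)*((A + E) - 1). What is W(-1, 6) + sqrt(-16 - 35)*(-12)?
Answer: -4 - 12*I*sqrt(51) ≈ -4.0 - 85.697*I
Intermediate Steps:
W(A, E) = 1 - A - E (W(A, E) = -(-1 + A + E) = 1 - A - E)
W(-1, 6) + sqrt(-16 - 35)*(-12) = (1 - 1*(-1) - 1*6) + sqrt(-16 - 35)*(-12) = (1 + 1 - 6) + sqrt(-51)*(-12) = -4 + (I*sqrt(51))*(-12) = -4 - 12*I*sqrt(51)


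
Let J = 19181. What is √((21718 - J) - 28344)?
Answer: I*√25807 ≈ 160.65*I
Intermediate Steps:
√((21718 - J) - 28344) = √((21718 - 1*19181) - 28344) = √((21718 - 19181) - 28344) = √(2537 - 28344) = √(-25807) = I*√25807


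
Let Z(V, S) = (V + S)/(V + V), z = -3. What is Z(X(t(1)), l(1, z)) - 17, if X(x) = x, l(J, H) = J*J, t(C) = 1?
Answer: -16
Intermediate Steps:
l(J, H) = J²
Z(V, S) = (S + V)/(2*V) (Z(V, S) = (S + V)/((2*V)) = (S + V)*(1/(2*V)) = (S + V)/(2*V))
Z(X(t(1)), l(1, z)) - 17 = (½)*(1² + 1)/1 - 17 = (½)*1*(1 + 1) - 17 = (½)*1*2 - 17 = 1 - 17 = -16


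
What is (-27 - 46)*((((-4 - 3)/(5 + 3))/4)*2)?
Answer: 511/16 ≈ 31.938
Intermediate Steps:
(-27 - 46)*((((-4 - 3)/(5 + 3))/4)*2) = -73*-7/8*(¼)*2 = -73*-7*⅛*(¼)*2 = -73*(-7/8*¼)*2 = -(-511)*2/32 = -73*(-7/16) = 511/16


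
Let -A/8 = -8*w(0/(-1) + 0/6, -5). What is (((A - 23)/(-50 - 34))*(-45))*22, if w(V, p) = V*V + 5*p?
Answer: -267795/14 ≈ -19128.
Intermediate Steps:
w(V, p) = V² + 5*p
A = -1600 (A = -(-64)*((0/(-1) + 0/6)² + 5*(-5)) = -(-64)*((0*(-1) + 0*(⅙))² - 25) = -(-64)*((0 + 0)² - 25) = -(-64)*(0² - 25) = -(-64)*(0 - 25) = -(-64)*(-25) = -8*200 = -1600)
(((A - 23)/(-50 - 34))*(-45))*22 = (((-1600 - 23)/(-50 - 34))*(-45))*22 = (-1623/(-84)*(-45))*22 = (-1623*(-1/84)*(-45))*22 = ((541/28)*(-45))*22 = -24345/28*22 = -267795/14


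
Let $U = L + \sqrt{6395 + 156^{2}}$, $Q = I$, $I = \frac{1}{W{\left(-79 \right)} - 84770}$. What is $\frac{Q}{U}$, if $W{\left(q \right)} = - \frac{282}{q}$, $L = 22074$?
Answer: $- \frac{871923}{1631382035484130} + \frac{79 \sqrt{30731}}{3262764070968260} \approx -5.3022 \cdot 10^{-10}$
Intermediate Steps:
$I = - \frac{79}{6696548}$ ($I = \frac{1}{- \frac{282}{-79} - 84770} = \frac{1}{\left(-282\right) \left(- \frac{1}{79}\right) - 84770} = \frac{1}{\frac{282}{79} - 84770} = \frac{1}{- \frac{6696548}{79}} = - \frac{79}{6696548} \approx -1.1797 \cdot 10^{-5}$)
$Q = - \frac{79}{6696548} \approx -1.1797 \cdot 10^{-5}$
$U = 22074 + \sqrt{30731}$ ($U = 22074 + \sqrt{6395 + 156^{2}} = 22074 + \sqrt{6395 + 24336} = 22074 + \sqrt{30731} \approx 22249.0$)
$\frac{Q}{U} = - \frac{79}{6696548 \left(22074 + \sqrt{30731}\right)}$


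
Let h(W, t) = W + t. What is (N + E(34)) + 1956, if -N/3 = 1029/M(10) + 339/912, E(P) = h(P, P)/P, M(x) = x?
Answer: 2505241/1520 ≈ 1648.2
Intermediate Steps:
E(P) = 2 (E(P) = (P + P)/P = (2*P)/P = 2)
N = -470919/1520 (N = -3*(1029/10 + 339/912) = -3*(1029*(⅒) + 339*(1/912)) = -3*(1029/10 + 113/304) = -3*156973/1520 = -470919/1520 ≈ -309.81)
(N + E(34)) + 1956 = (-470919/1520 + 2) + 1956 = -467879/1520 + 1956 = 2505241/1520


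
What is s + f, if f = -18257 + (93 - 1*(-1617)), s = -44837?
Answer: -61384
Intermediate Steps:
f = -16547 (f = -18257 + (93 + 1617) = -18257 + 1710 = -16547)
s + f = -44837 - 16547 = -61384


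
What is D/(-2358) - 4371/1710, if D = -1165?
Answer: -230963/112005 ≈ -2.0621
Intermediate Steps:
D/(-2358) - 4371/1710 = -1165/(-2358) - 4371/1710 = -1165*(-1/2358) - 4371*1/1710 = 1165/2358 - 1457/570 = -230963/112005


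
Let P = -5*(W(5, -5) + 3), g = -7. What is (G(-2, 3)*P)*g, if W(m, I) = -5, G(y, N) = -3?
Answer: 210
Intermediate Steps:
P = 10 (P = -5*(-5 + 3) = -5*(-2) = 10)
(G(-2, 3)*P)*g = -3*10*(-7) = -30*(-7) = 210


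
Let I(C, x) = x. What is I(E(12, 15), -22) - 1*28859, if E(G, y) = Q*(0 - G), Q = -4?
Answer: -28881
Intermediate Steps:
E(G, y) = 4*G (E(G, y) = -4*(0 - G) = -(-4)*G = 4*G)
I(E(12, 15), -22) - 1*28859 = -22 - 1*28859 = -22 - 28859 = -28881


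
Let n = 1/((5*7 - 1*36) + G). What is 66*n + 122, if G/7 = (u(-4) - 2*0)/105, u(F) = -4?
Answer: 1328/19 ≈ 69.895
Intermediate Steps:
G = -4/15 (G = 7*((-4 - 2*0)/105) = 7*((-4 + 0)*(1/105)) = 7*(-4*1/105) = 7*(-4/105) = -4/15 ≈ -0.26667)
n = -15/19 (n = 1/((5*7 - 1*36) - 4/15) = 1/((35 - 36) - 4/15) = 1/(-1 - 4/15) = 1/(-19/15) = -15/19 ≈ -0.78947)
66*n + 122 = 66*(-15/19) + 122 = -990/19 + 122 = 1328/19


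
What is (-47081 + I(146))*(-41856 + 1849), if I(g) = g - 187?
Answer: 1885209854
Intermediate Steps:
I(g) = -187 + g
(-47081 + I(146))*(-41856 + 1849) = (-47081 + (-187 + 146))*(-41856 + 1849) = (-47081 - 41)*(-40007) = -47122*(-40007) = 1885209854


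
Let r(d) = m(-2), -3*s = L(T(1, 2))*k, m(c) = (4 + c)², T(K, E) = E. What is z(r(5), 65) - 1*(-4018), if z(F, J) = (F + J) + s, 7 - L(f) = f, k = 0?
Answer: 4087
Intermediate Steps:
L(f) = 7 - f
s = 0 (s = -(7 - 1*2)*0/3 = -(7 - 2)*0/3 = -5*0/3 = -⅓*0 = 0)
r(d) = 4 (r(d) = (4 - 2)² = 2² = 4)
z(F, J) = F + J (z(F, J) = (F + J) + 0 = F + J)
z(r(5), 65) - 1*(-4018) = (4 + 65) - 1*(-4018) = 69 + 4018 = 4087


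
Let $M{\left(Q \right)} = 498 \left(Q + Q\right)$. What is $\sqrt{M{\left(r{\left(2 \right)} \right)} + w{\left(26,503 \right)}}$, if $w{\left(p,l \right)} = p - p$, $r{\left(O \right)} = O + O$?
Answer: $4 \sqrt{249} \approx 63.119$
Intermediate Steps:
$r{\left(O \right)} = 2 O$
$w{\left(p,l \right)} = 0$
$M{\left(Q \right)} = 996 Q$ ($M{\left(Q \right)} = 498 \cdot 2 Q = 996 Q$)
$\sqrt{M{\left(r{\left(2 \right)} \right)} + w{\left(26,503 \right)}} = \sqrt{996 \cdot 2 \cdot 2 + 0} = \sqrt{996 \cdot 4 + 0} = \sqrt{3984 + 0} = \sqrt{3984} = 4 \sqrt{249}$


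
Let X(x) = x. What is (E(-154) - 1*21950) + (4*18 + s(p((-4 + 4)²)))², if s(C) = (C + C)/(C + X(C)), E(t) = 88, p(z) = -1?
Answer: -16533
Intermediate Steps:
s(C) = 1 (s(C) = (C + C)/(C + C) = (2*C)/((2*C)) = (2*C)*(1/(2*C)) = 1)
(E(-154) - 1*21950) + (4*18 + s(p((-4 + 4)²)))² = (88 - 1*21950) + (4*18 + 1)² = (88 - 21950) + (72 + 1)² = -21862 + 73² = -21862 + 5329 = -16533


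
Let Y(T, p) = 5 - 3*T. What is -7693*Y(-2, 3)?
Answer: -84623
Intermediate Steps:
-7693*Y(-2, 3) = -7693*(5 - 3*(-2)) = -7693*(5 + 6) = -7693*11 = -84623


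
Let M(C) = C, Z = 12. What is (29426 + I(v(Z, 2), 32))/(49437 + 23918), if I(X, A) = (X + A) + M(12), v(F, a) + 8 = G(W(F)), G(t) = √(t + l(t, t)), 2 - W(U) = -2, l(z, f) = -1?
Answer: 29462/73355 + √3/73355 ≈ 0.40166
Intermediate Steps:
W(U) = 4 (W(U) = 2 - 1*(-2) = 2 + 2 = 4)
G(t) = √(-1 + t) (G(t) = √(t - 1) = √(-1 + t))
v(F, a) = -8 + √3 (v(F, a) = -8 + √(-1 + 4) = -8 + √3)
I(X, A) = 12 + A + X (I(X, A) = (X + A) + 12 = (A + X) + 12 = 12 + A + X)
(29426 + I(v(Z, 2), 32))/(49437 + 23918) = (29426 + (12 + 32 + (-8 + √3)))/(49437 + 23918) = (29426 + (36 + √3))/73355 = (29462 + √3)*(1/73355) = 29462/73355 + √3/73355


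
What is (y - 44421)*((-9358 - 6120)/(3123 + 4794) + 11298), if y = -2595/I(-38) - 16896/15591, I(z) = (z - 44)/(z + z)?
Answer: -892322561132363212/1686930609 ≈ -5.2896e+8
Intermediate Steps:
I(z) = (-44 + z)/(2*z) (I(z) = (-44 + z)/((2*z)) = (-44 + z)*(1/(2*z)) = (-44 + z)/(2*z))
y = -512707082/213077 (y = -2595*(-76/(-44 - 38)) - 16896/15591 = -2595/((½)*(-1/38)*(-82)) - 16896*1/15591 = -2595/41/38 - 5632/5197 = -2595*38/41 - 5632/5197 = -98610/41 - 5632/5197 = -512707082/213077 ≈ -2406.2)
(y - 44421)*((-9358 - 6120)/(3123 + 4794) + 11298) = (-512707082/213077 - 44421)*((-9358 - 6120)/(3123 + 4794) + 11298) = -9977800499*(-15478/7917 + 11298)/213077 = -9977800499/213077*89430788/7917 = -892322561132363212/1686930609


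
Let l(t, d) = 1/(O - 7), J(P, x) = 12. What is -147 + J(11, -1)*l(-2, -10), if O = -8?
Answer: -739/5 ≈ -147.80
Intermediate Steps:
l(t, d) = -1/15 (l(t, d) = 1/(-8 - 7) = 1/(-15) = -1/15)
-147 + J(11, -1)*l(-2, -10) = -147 + 12*(-1/15) = -147 - ⅘ = -739/5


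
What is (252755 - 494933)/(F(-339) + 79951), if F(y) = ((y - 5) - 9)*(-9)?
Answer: -121089/41564 ≈ -2.9133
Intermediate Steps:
F(y) = 126 - 9*y (F(y) = ((-5 + y) - 9)*(-9) = (-14 + y)*(-9) = 126 - 9*y)
(252755 - 494933)/(F(-339) + 79951) = (252755 - 494933)/((126 - 9*(-339)) + 79951) = -242178/((126 + 3051) + 79951) = -242178/(3177 + 79951) = -242178/83128 = -242178*1/83128 = -121089/41564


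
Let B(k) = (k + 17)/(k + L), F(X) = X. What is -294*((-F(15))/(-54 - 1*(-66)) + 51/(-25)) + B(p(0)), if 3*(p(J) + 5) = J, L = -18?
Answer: 1111749/1150 ≈ 966.74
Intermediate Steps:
p(J) = -5 + J/3
B(k) = (17 + k)/(-18 + k) (B(k) = (k + 17)/(k - 18) = (17 + k)/(-18 + k))
-294*((-F(15))/(-54 - 1*(-66)) + 51/(-25)) + B(p(0)) = -294*((-1*15)/(-54 - 1*(-66)) + 51/(-25)) + (17 + (-5 + (⅓)*0))/(-18 + (-5 + (⅓)*0)) = -294*(-15/(-54 + 66) + 51*(-1/25)) + (17 + (-5 + 0))/(-18 + (-5 + 0)) = -294*(-15/12 - 51/25) + (17 - 5)/(-18 - 5) = -294*(-15*1/12 - 51/25) + 12/(-23) = -294*(-5/4 - 51/25) - 1/23*12 = -294*(-329/100) - 12/23 = 48363/50 - 12/23 = 1111749/1150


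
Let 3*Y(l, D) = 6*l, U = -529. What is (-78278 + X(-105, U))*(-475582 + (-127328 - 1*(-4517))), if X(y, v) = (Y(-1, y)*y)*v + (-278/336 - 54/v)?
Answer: 10070701282190515/88872 ≈ 1.1332e+11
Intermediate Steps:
Y(l, D) = 2*l (Y(l, D) = (6*l)/3 = 2*l)
X(y, v) = -139/168 - 54/v - 2*v*y (X(y, v) = ((2*(-1))*y)*v + (-278/336 - 54/v) = (-2*y)*v + (-278*1/336 - 54/v) = -2*v*y + (-139/168 - 54/v) = -139/168 - 54/v - 2*v*y)
(-78278 + X(-105, U))*(-475582 + (-127328 - 1*(-4517))) = (-78278 + (-139/168 - 54/(-529) - 2*(-529)*(-105)))*(-475582 + (-127328 - 1*(-4517))) = (-78278 + (-139/168 - 54*(-1/529) - 111090))*(-475582 + (-127328 + 4517)) = (-78278 + (-139/168 + 54/529 - 111090))*(-475582 - 122811) = (-78278 - 9872854939/88872)*(-598393) = -16829577355/88872*(-598393) = 10070701282190515/88872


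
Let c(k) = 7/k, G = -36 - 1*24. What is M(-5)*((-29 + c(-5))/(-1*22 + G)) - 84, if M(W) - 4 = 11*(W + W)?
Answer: -25276/205 ≈ -123.30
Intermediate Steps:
M(W) = 4 + 22*W (M(W) = 4 + 11*(W + W) = 4 + 11*(2*W) = 4 + 22*W)
G = -60 (G = -36 - 24 = -60)
M(-5)*((-29 + c(-5))/(-1*22 + G)) - 84 = (4 + 22*(-5))*((-29 + 7/(-5))/(-1*22 - 60)) - 84 = (4 - 110)*((-29 + 7*(-⅕))/(-22 - 60)) - 84 = -106*(-29 - 7/5)/(-82) - 84 = -(-16112)*(-1)/(5*82) - 84 = -106*76/205 - 84 = -8056/205 - 84 = -25276/205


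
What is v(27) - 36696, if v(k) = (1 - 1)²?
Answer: -36696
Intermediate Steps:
v(k) = 0 (v(k) = 0² = 0)
v(27) - 36696 = 0 - 36696 = -36696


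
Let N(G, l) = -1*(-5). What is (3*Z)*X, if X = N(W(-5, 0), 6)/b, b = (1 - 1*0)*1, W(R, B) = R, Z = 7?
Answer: 105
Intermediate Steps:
b = 1 (b = (1 + 0)*1 = 1*1 = 1)
N(G, l) = 5
X = 5 (X = 5/1 = 5*1 = 5)
(3*Z)*X = (3*7)*5 = 21*5 = 105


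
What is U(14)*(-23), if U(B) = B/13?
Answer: -322/13 ≈ -24.769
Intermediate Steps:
U(B) = B/13 (U(B) = B*(1/13) = B/13)
U(14)*(-23) = ((1/13)*14)*(-23) = (14/13)*(-23) = -322/13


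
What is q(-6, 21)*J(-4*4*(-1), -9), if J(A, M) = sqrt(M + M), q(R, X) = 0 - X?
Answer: -63*I*sqrt(2) ≈ -89.095*I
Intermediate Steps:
q(R, X) = -X
J(A, M) = sqrt(2)*sqrt(M) (J(A, M) = sqrt(2*M) = sqrt(2)*sqrt(M))
q(-6, 21)*J(-4*4*(-1), -9) = (-1*21)*(sqrt(2)*sqrt(-9)) = -21*sqrt(2)*3*I = -63*I*sqrt(2)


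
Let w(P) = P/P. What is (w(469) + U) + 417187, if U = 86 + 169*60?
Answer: 427414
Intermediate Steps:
w(P) = 1
U = 10226 (U = 86 + 10140 = 10226)
(w(469) + U) + 417187 = (1 + 10226) + 417187 = 10227 + 417187 = 427414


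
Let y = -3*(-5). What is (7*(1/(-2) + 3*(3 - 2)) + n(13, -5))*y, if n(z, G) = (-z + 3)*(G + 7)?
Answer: -75/2 ≈ -37.500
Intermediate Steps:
n(z, G) = (3 - z)*(7 + G)
y = 15
(7*(1/(-2) + 3*(3 - 2)) + n(13, -5))*y = (7*(1/(-2) + 3*(3 - 2)) + (21 - 7*13 + 3*(-5) - 1*(-5)*13))*15 = (7*(-½ + 3*1) + (21 - 91 - 15 + 65))*15 = (7*(-½ + 3) - 20)*15 = (7*(5/2) - 20)*15 = (35/2 - 20)*15 = -5/2*15 = -75/2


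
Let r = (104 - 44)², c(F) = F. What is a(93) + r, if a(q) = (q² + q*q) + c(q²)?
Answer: 29547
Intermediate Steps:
r = 3600 (r = 60² = 3600)
a(q) = 3*q² (a(q) = (q² + q*q) + q² = (q² + q²) + q² = 2*q² + q² = 3*q²)
a(93) + r = 3*93² + 3600 = 3*8649 + 3600 = 25947 + 3600 = 29547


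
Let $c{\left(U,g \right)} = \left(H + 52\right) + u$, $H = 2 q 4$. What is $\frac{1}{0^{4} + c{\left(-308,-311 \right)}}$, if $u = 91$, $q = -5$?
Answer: $\frac{1}{103} \approx 0.0097087$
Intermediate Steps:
$H = -40$ ($H = 2 \left(-5\right) 4 = \left(-10\right) 4 = -40$)
$c{\left(U,g \right)} = 103$ ($c{\left(U,g \right)} = \left(-40 + 52\right) + 91 = 12 + 91 = 103$)
$\frac{1}{0^{4} + c{\left(-308,-311 \right)}} = \frac{1}{0^{4} + 103} = \frac{1}{0 + 103} = \frac{1}{103}$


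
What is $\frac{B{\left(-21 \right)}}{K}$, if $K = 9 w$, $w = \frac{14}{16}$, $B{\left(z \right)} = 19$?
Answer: $\frac{152}{63} \approx 2.4127$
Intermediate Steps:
$w = \frac{7}{8}$ ($w = 14 \cdot \frac{1}{16} = \frac{7}{8} \approx 0.875$)
$K = \frac{63}{8}$ ($K = 9 \cdot \frac{7}{8} = \frac{63}{8} \approx 7.875$)
$\frac{B{\left(-21 \right)}}{K} = \frac{19}{\frac{63}{8}} = 19 \cdot \frac{8}{63} = \frac{152}{63}$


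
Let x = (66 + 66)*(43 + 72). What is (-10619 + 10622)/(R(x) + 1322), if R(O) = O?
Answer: 3/16502 ≈ 0.00018180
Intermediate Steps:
x = 15180 (x = 132*115 = 15180)
(-10619 + 10622)/(R(x) + 1322) = (-10619 + 10622)/(15180 + 1322) = 3/16502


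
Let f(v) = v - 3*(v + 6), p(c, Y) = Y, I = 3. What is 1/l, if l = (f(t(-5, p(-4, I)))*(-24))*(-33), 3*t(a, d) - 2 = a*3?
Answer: -1/7392 ≈ -0.00013528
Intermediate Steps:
t(a, d) = ⅔ + a (t(a, d) = ⅔ + (a*3)/3 = ⅔ + (3*a)/3 = ⅔ + a)
f(v) = -18 - 2*v (f(v) = v - 3*(6 + v) = v + (-18 - 3*v) = -18 - 2*v)
l = -7392 (l = ((-18 - 2*(⅔ - 5))*(-24))*(-33) = ((-18 - 2*(-13/3))*(-24))*(-33) = ((-18 + 26/3)*(-24))*(-33) = -28/3*(-24)*(-33) = 224*(-33) = -7392)
1/l = 1/(-7392) = -1/7392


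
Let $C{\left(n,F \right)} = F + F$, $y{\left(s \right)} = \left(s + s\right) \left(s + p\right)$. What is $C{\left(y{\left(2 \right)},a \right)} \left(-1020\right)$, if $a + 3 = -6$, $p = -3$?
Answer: $18360$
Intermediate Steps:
$a = -9$ ($a = -3 - 6 = -9$)
$y{\left(s \right)} = 2 s \left(-3 + s\right)$ ($y{\left(s \right)} = \left(s + s\right) \left(s - 3\right) = 2 s \left(-3 + s\right)$)
$C{\left(n,F \right)} = 2 F$
$C{\left(y{\left(2 \right)},a \right)} \left(-1020\right) = 2 \left(-9\right) \left(-1020\right) = \left(-18\right) \left(-1020\right) = 18360$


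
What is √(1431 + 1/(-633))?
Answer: √573385326/633 ≈ 37.829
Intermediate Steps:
√(1431 + 1/(-633)) = √(1431 - 1/633) = √(905822/633) = √573385326/633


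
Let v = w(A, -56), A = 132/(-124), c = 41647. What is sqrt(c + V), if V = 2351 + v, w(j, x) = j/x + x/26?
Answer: sqrt(5601934380770)/11284 ≈ 209.75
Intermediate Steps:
A = -33/31 (A = 132*(-1/124) = -33/31 ≈ -1.0645)
w(j, x) = x/26 + j/x (w(j, x) = j/x + x*(1/26) = j/x + x/26 = x/26 + j/x)
v = -48179/22568 (v = (1/26)*(-56) - 33/31/(-56) = -28/13 - 33/31*(-1/56) = -28/13 + 33/1736 = -48179/22568 ≈ -2.1348)
V = 53009189/22568 (V = 2351 - 48179/22568 = 53009189/22568 ≈ 2348.9)
sqrt(c + V) = sqrt(41647 + 53009189/22568) = sqrt(992898685/22568) = sqrt(5601934380770)/11284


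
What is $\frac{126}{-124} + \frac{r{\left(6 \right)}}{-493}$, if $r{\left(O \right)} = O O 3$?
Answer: $- \frac{37755}{30566} \approx -1.2352$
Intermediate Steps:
$r{\left(O \right)} = 3 O^{2}$ ($r{\left(O \right)} = O 3 O = 3 O^{2}$)
$\frac{126}{-124} + \frac{r{\left(6 \right)}}{-493} = \frac{126}{-124} + \frac{3 \cdot 6^{2}}{-493} = 126 \left(- \frac{1}{124}\right) + 3 \cdot 36 \left(- \frac{1}{493}\right) = - \frac{63}{62} + 108 \left(- \frac{1}{493}\right) = - \frac{63}{62} - \frac{108}{493} = - \frac{37755}{30566}$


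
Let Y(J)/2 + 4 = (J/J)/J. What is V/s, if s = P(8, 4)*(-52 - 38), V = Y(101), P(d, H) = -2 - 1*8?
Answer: -403/45450 ≈ -0.0088669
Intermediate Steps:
P(d, H) = -10 (P(d, H) = -2 - 8 = -10)
Y(J) = -8 + 2/J (Y(J) = -8 + 2*((J/J)/J) = -8 + 2*(1/J) = -8 + 2/J)
V = -806/101 (V = -8 + 2/101 = -806/101 ≈ -7.9802)
s = 900 (s = -10*(-52 - 38) = -10*(-90) = 900)
V/s = -806/101/900 = -806/101*1/900 = -403/45450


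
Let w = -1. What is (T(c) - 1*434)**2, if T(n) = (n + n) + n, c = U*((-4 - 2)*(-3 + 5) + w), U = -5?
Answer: 57121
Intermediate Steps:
c = 65 (c = -5*((-4 - 2)*(-3 + 5) - 1) = -5*(-6*2 - 1) = -5*(-12 - 1) = -5*(-13) = 65)
T(n) = 3*n (T(n) = 2*n + n = 3*n)
(T(c) - 1*434)**2 = (3*65 - 1*434)**2 = (195 - 434)**2 = (-239)**2 = 57121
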